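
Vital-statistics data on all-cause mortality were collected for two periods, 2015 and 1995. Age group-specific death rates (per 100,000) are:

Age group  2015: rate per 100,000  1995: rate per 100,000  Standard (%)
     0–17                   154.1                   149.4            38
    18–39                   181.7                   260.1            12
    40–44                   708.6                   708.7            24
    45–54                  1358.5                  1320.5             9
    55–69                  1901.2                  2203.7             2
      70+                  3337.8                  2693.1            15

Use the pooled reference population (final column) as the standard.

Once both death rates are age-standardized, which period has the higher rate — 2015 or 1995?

Standard weights: 0.38, 0.12, 0.24, 0.09, 0.02, 0.15.
2015: 0.3800×154.1 + 0.1200×181.7 + 0.2400×708.6 + 0.0900×1358.5 + 0.0200×1901.2 + 0.1500×3337.8 = 911.3850 per 100,000.
1995: 0.3800×149.4 + 0.1200×260.1 + 0.2400×708.7 + 0.0900×1320.5 + 0.0200×2203.7 + 0.1500×2693.1 = 824.9560 per 100,000.

2015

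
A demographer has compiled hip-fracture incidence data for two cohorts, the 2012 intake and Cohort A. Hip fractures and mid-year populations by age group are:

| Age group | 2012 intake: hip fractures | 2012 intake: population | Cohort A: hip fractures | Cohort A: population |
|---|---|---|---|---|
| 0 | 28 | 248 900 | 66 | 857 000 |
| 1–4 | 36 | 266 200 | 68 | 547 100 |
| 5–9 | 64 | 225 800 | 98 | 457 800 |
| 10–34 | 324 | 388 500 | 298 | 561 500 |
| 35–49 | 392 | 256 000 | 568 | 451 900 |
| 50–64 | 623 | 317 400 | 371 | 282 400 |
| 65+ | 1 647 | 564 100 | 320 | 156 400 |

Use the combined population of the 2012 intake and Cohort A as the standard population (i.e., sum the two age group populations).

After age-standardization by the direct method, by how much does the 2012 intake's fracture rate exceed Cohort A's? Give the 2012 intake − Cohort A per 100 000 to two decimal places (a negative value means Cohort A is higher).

Age-specific rates per 100 000 for the 2012 intake: 11.25, 13.52, 28.34, 83.40, 153.12, 196.28, 291.97.
For Cohort A: 7.70, 12.43, 21.41, 53.07, 125.69, 131.37, 204.60.
Combined standard total = 5 581 000; weights = 0.1982, 0.1457, 0.1225, 0.1702, 0.1268, 0.1075, 0.1291.
The 2012 intake: 0.1982×11.25 + 0.1457×13.52 + 0.1225×28.34 + 0.1702×83.40 + 0.1268×153.12 + 0.1075×196.28 + 0.1291×291.97 = 100.0779 per 100 000.
Cohort A: 0.1982×7.70 + 0.1457×12.43 + 0.1225×21.41 + 0.1702×53.07 + 0.1268×125.69 + 0.1075×131.37 + 0.1291×204.60 = 71.4692 per 100 000.
Difference = 100.0779 − 71.4692 = 28.6086.

28.61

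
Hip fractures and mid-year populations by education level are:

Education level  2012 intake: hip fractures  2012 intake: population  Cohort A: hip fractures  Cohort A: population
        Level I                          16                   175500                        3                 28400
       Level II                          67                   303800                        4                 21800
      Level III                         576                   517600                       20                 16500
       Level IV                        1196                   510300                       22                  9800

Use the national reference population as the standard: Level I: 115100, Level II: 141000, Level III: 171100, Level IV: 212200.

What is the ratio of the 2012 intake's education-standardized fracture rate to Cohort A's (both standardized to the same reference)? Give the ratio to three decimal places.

Education-specific rates per 100000 for the 2012 intake: 9.12, 22.05, 111.28, 234.37.
For Cohort A: 10.56, 18.35, 121.21, 224.49.
Standard total = 639400; weights = 0.1800, 0.2205, 0.2676, 0.3319.
The 2012 intake: 0.1800×9.12 + 0.2205×22.05 + 0.2676×111.28 + 0.3319×234.37 = 114.0650 per 100000.
Cohort A: 0.1800×10.56 + 0.2205×18.35 + 0.2676×121.21 + 0.3319×224.49 = 112.8857 per 100000.
Ratio = 114.0650 ÷ 112.8857 = 1.01045.

1.010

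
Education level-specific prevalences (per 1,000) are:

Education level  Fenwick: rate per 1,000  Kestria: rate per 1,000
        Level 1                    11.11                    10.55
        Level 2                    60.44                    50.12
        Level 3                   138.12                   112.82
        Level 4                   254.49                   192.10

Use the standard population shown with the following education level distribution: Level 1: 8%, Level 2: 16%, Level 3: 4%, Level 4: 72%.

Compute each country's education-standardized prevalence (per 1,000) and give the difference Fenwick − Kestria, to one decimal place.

47.6

Standard weights: 0.08, 0.16, 0.04, 0.72.
Fenwick: 0.0800×11.11 + 0.1600×60.44 + 0.0400×138.12 + 0.7200×254.49 = 199.3168 per 1,000.
Kestria: 0.0800×10.55 + 0.1600×50.12 + 0.0400×112.82 + 0.7200×192.10 = 151.6880 per 1,000.
Difference = 199.3168 − 151.6880 = 47.6288.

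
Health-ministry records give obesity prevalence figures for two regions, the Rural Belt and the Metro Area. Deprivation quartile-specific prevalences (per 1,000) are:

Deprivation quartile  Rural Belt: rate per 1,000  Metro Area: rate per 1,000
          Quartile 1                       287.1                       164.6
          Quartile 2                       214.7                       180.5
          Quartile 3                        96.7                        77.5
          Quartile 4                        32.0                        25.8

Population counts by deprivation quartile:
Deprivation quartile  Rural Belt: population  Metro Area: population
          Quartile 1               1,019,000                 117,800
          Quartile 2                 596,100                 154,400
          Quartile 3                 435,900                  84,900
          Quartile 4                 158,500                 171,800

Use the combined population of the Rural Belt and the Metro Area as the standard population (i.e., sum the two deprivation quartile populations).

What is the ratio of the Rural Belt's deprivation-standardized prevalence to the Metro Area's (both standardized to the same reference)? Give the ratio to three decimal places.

1.476

Combined standard total = 2,738,400; weights = 0.4151, 0.2741, 0.1902, 0.1206.
The Rural Belt: 0.4151×287.1 + 0.2741×214.7 + 0.1902×96.7 + 0.1206×32.0 = 200.2770 per 1,000.
The Metro Area: 0.4151×164.6 + 0.2741×180.5 + 0.1902×77.5 + 0.1206×25.8 = 135.6508 per 1,000.
Ratio = 200.2770 ÷ 135.6508 = 1.47642.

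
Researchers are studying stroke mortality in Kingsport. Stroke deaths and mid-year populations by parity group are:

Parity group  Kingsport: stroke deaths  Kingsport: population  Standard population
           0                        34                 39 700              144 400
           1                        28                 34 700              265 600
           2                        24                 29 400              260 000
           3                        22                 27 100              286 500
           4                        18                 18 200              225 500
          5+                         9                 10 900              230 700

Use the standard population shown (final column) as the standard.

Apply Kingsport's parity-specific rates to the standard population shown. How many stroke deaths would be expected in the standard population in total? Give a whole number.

Parity-specific rates per 100 000 for Kingsport: 85.64, 80.69, 81.63, 81.18, 98.90, 82.57.
Expected stroke deaths = Σ (standard pop × parity-specific rate ÷ 100 000)
= 144 400×85.64/100 000 + 265 600×80.69/100 000 + 260 000×81.63/100 000 + 286 500×81.18/100 000 + 225 500×98.90/100 000 + 230 700×82.57/100 000
= 123.67 + 214.32 + 212.24 + 232.58 + 223.02 + 190.49 = 1196.32.

1196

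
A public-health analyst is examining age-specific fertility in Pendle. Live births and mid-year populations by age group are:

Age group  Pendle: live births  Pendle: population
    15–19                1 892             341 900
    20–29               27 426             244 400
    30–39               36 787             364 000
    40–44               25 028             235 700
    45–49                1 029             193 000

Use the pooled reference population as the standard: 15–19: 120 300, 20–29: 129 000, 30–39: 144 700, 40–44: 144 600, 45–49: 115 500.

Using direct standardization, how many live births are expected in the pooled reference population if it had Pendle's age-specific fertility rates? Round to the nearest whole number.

Age-specific rates per 1 000 for Pendle: 5.534, 112.218, 101.063, 106.186, 5.332.
Expected live births = Σ (standard pop × age-specific rate ÷ 1 000)
= 120 300×5.534/1 000 + 129 000×112.218/1 000 + 144 700×101.063/1 000 + 144 600×106.186/1 000 + 115 500×5.332/1 000
= 665.71 + 14476.08 + 14623.84 + 15354.47 + 615.80 = 45735.91.

45736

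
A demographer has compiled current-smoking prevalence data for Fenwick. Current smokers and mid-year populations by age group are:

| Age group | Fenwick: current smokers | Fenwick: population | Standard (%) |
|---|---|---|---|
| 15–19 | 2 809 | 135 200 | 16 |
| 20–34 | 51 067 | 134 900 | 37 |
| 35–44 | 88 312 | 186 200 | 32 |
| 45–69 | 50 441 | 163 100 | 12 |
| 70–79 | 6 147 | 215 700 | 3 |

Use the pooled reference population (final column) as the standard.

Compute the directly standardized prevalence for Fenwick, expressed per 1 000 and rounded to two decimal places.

Age-specific rates per 1 000 for Fenwick: 20.777, 378.554, 474.286, 309.264, 28.498.
Standard weights: 0.16, 0.37, 0.32, 0.12, 0.03.
Standardized rate: 0.1600×20.777 + 0.3700×378.554 + 0.3200×474.286 + 0.1200×309.264 + 0.0300×28.498 = 333.1275 per 1 000.

333.13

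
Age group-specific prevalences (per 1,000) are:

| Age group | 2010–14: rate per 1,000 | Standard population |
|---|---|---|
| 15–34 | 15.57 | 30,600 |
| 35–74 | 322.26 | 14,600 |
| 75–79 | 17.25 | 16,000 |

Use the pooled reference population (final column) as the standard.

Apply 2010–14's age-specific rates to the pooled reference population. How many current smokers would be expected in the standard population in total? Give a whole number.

Expected current smokers = Σ (standard pop × age-specific rate ÷ 1,000)
= 30,600×15.57/1,000 + 14,600×322.26/1,000 + 16,000×17.25/1,000
= 476.44 + 4705.00 + 276.00 = 5457.44.

5457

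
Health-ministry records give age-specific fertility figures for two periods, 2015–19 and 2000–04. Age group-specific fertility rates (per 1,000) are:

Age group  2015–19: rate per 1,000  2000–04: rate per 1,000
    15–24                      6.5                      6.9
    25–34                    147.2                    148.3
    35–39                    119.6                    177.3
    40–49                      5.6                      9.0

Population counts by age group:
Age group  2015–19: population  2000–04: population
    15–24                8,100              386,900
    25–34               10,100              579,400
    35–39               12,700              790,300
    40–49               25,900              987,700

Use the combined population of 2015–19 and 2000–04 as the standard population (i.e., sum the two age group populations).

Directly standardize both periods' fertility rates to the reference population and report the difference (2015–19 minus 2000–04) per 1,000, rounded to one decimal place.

Combined standard total = 2,801,100; weights = 0.1410, 0.2105, 0.2867, 0.3619.
2015–19: 0.1410×6.5 + 0.2105×147.2 + 0.2867×119.6 + 0.3619×5.6 = 68.2078 per 1,000.
2000–04: 0.1410×6.9 + 0.2105×148.3 + 0.2867×177.3 + 0.3619×9.0 = 86.2671 per 1,000.
Difference = 68.2078 − 86.2671 = -18.0593.

-18.1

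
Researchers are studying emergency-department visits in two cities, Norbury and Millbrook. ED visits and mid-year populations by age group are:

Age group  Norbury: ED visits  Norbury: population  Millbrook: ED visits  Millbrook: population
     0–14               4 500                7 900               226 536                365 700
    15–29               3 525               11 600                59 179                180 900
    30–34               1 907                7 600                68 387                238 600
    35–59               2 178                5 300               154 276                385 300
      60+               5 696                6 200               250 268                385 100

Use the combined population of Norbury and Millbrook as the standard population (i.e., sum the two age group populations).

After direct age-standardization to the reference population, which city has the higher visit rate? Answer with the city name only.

Age-specific rates per 1 000 for Norbury: 569.620, 303.879, 250.921, 410.943, 918.710.
For Millbrook: 619.459, 327.137, 286.618, 400.405, 649.878.
Combined standard total = 1 594 200; weights = 0.2343, 0.1208, 0.1544, 0.2450, 0.2455.
Norbury: 0.2343×569.620 + 0.1208×303.879 + 0.1544×250.921 + 0.2450×410.943 + 0.2455×918.710 = 535.1206 per 1 000.
Millbrook: 0.2343×619.459 + 0.1208×327.137 + 0.1544×286.618 + 0.2450×400.405 + 0.2455×649.878 = 486.5539 per 1 000.
The crude rates (461.30 vs 487.69) would put Millbrook higher, but that reflects its age composition; once standardized to a common age structure, Norbury has the higher underlying rate.

Norbury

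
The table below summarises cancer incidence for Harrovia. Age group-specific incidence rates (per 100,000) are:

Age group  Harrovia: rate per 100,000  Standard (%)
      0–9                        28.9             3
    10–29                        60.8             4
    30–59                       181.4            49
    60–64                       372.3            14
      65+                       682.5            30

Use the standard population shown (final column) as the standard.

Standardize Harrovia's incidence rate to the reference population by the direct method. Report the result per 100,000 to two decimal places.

349.06

Standard weights: 0.03, 0.04, 0.49, 0.14, 0.30.
Standardized rate: 0.0300×28.9 + 0.0400×60.8 + 0.4900×181.4 + 0.1400×372.3 + 0.3000×682.5 = 349.0570 per 100,000.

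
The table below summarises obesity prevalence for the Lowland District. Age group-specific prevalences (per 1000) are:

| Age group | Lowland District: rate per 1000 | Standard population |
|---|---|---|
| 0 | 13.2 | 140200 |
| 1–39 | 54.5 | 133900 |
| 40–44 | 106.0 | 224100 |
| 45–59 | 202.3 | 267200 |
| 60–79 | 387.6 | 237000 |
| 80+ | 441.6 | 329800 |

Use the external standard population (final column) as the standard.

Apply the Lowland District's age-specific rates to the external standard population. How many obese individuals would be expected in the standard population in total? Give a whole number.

324458

Expected obese individuals = Σ (standard pop × age-specific rate ÷ 1000)
= 140200×13.2/1000 + 133900×54.5/1000 + 224100×106.0/1000 + 267200×202.3/1000 + 237000×387.6/1000 + 329800×441.6/1000
= 1850.64 + 7297.55 + 23754.60 + 54054.56 + 91861.20 + 145639.68 = 324458.23.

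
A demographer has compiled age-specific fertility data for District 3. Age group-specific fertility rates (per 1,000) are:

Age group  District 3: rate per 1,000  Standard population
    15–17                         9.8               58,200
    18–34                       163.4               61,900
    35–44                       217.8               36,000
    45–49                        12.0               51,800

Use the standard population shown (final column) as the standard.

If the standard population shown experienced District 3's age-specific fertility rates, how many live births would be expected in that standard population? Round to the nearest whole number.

19147

Expected live births = Σ (standard pop × age-specific rate ÷ 1,000)
= 58,200×9.8/1,000 + 61,900×163.4/1,000 + 36,000×217.8/1,000 + 51,800×12.0/1,000
= 570.36 + 10114.46 + 7840.80 + 621.60 = 19147.22.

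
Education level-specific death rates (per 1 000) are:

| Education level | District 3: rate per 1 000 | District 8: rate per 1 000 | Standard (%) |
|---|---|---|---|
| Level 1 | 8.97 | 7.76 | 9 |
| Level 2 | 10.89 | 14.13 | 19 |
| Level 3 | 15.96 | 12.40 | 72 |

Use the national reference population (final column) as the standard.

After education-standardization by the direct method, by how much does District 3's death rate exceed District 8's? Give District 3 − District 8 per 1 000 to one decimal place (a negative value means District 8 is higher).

2.1

Standard weights: 0.09, 0.19, 0.72.
District 3: 0.0900×8.97 + 0.1900×10.89 + 0.7200×15.96 = 14.3676 per 1 000.
District 8: 0.0900×7.76 + 0.1900×14.13 + 0.7200×12.40 = 12.3111 per 1 000.
Difference = 14.3676 − 12.3111 = 2.0565.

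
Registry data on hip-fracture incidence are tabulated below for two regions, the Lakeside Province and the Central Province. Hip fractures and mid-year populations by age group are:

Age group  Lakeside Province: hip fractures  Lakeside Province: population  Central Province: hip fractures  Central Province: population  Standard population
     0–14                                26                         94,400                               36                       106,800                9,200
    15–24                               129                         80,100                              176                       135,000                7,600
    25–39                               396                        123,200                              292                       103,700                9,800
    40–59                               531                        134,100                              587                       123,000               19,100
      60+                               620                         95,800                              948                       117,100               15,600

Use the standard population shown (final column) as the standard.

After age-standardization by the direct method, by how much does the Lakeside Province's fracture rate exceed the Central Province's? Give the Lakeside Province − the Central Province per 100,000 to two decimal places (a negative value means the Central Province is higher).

Age-specific rates per 100,000 for the Lakeside Province: 27.54, 161.05, 321.43, 395.97, 647.18.
For the Central Province: 33.71, 130.37, 281.58, 477.24, 809.56.
Standard total = 61,300; weights = 0.1501, 0.1240, 0.1599, 0.3116, 0.2545.
The Lakeside Province: 0.1501×27.54 + 0.1240×161.05 + 0.1599×321.43 + 0.3116×395.97 + 0.2545×647.18 = 363.5641 per 100,000.
The Central Province: 0.1501×33.71 + 0.1240×130.37 + 0.1599×281.58 + 0.3116×477.24 + 0.2545×809.56 = 420.9598 per 100,000.
Difference = 363.5641 − 420.9598 = -57.3957.

-57.40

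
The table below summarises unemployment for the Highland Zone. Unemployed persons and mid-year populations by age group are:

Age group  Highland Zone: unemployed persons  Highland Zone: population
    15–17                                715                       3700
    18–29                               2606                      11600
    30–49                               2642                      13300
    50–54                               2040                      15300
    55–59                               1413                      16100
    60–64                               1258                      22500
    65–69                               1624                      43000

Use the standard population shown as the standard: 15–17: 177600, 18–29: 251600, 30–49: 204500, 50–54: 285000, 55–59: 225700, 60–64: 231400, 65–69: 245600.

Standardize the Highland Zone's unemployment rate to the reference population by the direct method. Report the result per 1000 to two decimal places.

Age-specific rates per 1000 for the Highland Zone: 193.243, 224.655, 198.647, 133.333, 87.764, 55.911, 37.767.
Standard total = 1621400; weights = 0.1095, 0.1552, 0.1261, 0.1758, 0.1392, 0.1427, 0.1515.
Standardized rate: 0.1095×193.243 + 0.1552×224.655 + 0.1261×198.647 + 0.1758×133.333 + 0.1392×87.764 + 0.1427×55.911 + 0.1515×37.767 = 130.4356 per 1000.

130.44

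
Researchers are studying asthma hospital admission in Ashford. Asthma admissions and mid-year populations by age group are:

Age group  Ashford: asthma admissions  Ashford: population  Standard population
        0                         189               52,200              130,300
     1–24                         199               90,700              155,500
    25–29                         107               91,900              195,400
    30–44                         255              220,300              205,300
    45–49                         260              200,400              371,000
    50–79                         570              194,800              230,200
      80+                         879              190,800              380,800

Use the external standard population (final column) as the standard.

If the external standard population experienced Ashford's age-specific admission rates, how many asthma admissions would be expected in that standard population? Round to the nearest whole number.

4187

Age-specific rates per 10,000 for Ashford: 36.21, 21.94, 11.64, 11.58, 12.97, 29.26, 46.07.
Expected asthma admissions = Σ (standard pop × age-specific rate ÷ 10,000)
= 130,300×36.21/10,000 + 155,500×21.94/10,000 + 195,400×11.64/10,000 + 205,300×11.58/10,000 + 371,000×12.97/10,000 + 230,200×29.26/10,000 + 380,800×46.07/10,000
= 471.78 + 341.17 + 227.51 + 237.64 + 481.34 + 673.58 + 1754.31 = 4187.33.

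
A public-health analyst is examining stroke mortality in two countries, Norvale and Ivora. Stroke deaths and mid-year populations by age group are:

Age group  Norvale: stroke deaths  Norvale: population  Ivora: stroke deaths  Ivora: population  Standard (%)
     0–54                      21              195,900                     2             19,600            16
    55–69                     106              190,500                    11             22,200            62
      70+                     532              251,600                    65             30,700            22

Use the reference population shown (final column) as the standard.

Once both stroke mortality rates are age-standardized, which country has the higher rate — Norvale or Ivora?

Age-specific rates per 100,000 for Norvale: 10.72, 55.64, 211.45.
For Ivora: 10.20, 49.55, 211.73.
Standard weights: 0.16, 0.62, 0.22.
Norvale: 0.1600×10.72 + 0.6200×55.64 + 0.2200×211.45 = 82.7321 per 100,000.
Ivora: 0.1600×10.20 + 0.6200×49.55 + 0.2200×211.73 = 78.9332 per 100,000.
The crude rates (103.29 vs 107.59) would put Ivora higher, but that reflects its age composition; once standardized to a common age structure, Norvale has the higher underlying rate.

Norvale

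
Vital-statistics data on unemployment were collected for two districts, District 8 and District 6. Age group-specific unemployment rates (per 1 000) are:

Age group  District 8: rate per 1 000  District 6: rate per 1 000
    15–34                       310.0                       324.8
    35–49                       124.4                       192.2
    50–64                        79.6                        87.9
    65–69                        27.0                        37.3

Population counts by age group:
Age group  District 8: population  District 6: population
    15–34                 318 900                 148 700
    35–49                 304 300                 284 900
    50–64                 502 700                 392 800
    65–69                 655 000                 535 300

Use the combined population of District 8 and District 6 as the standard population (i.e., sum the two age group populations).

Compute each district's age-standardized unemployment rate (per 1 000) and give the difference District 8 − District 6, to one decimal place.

-21.2

Combined standard total = 3 142 600; weights = 0.1488, 0.1875, 0.2850, 0.3788.
District 8: 0.1488×310.0 + 0.1875×124.4 + 0.2850×79.6 + 0.3788×27.0 = 102.3587 per 1 000.
District 6: 0.1488×324.8 + 0.1875×192.2 + 0.2850×87.9 + 0.3788×37.3 = 123.5389 per 1 000.
Difference = 102.3587 − 123.5389 = -21.1802.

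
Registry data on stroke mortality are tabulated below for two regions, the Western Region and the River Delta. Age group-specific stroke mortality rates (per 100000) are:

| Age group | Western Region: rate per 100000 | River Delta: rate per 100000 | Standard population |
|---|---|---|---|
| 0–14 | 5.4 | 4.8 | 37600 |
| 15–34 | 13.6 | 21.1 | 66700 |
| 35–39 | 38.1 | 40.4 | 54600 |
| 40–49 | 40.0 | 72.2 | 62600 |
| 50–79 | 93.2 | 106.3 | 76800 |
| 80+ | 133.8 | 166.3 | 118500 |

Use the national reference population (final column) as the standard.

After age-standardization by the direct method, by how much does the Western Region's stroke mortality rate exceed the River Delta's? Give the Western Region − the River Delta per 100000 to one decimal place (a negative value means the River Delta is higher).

-17.9

Standard total = 416800; weights = 0.0902, 0.1600, 0.1310, 0.1502, 0.1843, 0.2843.
The Western Region: 0.0902×5.4 + 0.1600×13.6 + 0.1310×38.1 + 0.1502×40.0 + 0.1843×93.2 + 0.2843×133.8 = 68.8759 per 100000.
The River Delta: 0.0902×4.8 + 0.1600×21.1 + 0.1310×40.4 + 0.1502×72.2 + 0.1843×106.3 + 0.2843×166.3 = 86.8133 per 100000.
Difference = 68.8759 − 86.8133 = -17.9374.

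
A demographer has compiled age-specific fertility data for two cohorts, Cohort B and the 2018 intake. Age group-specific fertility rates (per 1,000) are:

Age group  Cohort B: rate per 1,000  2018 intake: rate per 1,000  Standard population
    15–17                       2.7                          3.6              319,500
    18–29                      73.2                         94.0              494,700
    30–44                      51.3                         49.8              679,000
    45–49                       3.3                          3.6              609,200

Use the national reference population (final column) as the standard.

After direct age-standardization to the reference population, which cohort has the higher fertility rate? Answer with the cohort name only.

2018 intake

Standard total = 2,102,400; weights = 0.1520, 0.2353, 0.3230, 0.2898.
Cohort B: 0.1520×2.7 + 0.2353×73.2 + 0.3230×51.3 + 0.2898×3.3 = 35.1587 per 1,000.
The 2018 intake: 0.1520×3.6 + 0.2353×94.0 + 0.3230×49.8 + 0.2898×3.6 = 39.7923 per 1,000.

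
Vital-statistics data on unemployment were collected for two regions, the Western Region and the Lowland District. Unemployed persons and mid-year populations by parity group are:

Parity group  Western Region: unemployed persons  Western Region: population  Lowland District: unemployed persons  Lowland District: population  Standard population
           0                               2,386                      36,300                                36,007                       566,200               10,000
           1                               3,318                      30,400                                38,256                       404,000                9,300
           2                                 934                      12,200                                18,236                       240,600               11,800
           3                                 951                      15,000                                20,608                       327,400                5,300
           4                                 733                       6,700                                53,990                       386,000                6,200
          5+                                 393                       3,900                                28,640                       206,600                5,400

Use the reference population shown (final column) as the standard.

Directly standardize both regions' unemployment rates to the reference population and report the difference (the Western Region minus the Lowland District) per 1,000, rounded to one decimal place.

-4.7

Parity-specific rates per 1,000 for the Western Region: 65.730, 109.145, 76.557, 63.400, 109.403, 100.769.
For the Lowland District: 63.594, 94.693, 75.794, 62.944, 139.870, 138.625.
Standard total = 48,000; weights = 0.2083, 0.1938, 0.2458, 0.1104, 0.1292, 0.1125.
The Western Region: 0.2083×65.730 + 0.1938×109.145 + 0.2458×76.557 + 0.1104×63.400 + 0.1292×109.403 + 0.1125×100.769 = 86.1291 per 1,000.
The Lowland District: 0.2083×63.594 + 0.1938×94.693 + 0.2458×75.794 + 0.1104×62.944 + 0.1292×139.870 + 0.1125×138.625 = 90.8403 per 1,000.
Difference = 86.1291 − 90.8403 = -4.7112.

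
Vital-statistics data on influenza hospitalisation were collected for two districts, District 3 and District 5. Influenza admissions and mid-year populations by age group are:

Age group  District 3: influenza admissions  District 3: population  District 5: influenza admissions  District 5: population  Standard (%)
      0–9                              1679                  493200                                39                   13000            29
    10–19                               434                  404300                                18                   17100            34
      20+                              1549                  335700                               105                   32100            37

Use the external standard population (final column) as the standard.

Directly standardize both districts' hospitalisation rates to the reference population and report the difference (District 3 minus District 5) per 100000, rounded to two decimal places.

62.13

Age-specific rates per 100000 for District 3: 340.43, 107.35, 461.42.
For District 5: 300.00, 105.26, 327.10.
Standard weights: 0.29, 0.34, 0.37.
District 3: 0.2900×340.43 + 0.3400×107.35 + 0.3700×461.42 = 305.9491 per 100000.
District 5: 0.2900×300.00 + 0.3400×105.26 + 0.3700×327.10 = 243.8175 per 100000.
Difference = 305.9491 − 243.8175 = 62.1316.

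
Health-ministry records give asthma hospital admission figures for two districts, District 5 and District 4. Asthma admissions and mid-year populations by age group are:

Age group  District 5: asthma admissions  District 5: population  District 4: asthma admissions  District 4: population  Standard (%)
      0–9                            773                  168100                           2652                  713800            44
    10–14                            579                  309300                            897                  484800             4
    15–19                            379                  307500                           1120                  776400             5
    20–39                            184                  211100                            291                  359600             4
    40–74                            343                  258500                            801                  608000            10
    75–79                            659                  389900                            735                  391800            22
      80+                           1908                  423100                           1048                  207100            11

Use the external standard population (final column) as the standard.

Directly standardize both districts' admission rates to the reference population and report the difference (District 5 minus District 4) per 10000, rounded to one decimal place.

2.8

Age-specific rates per 10000 for District 5: 45.98, 18.72, 12.33, 8.72, 13.27, 16.90, 45.10.
For District 4: 37.15, 18.50, 14.43, 8.09, 13.17, 18.76, 50.60.
Standard weights: 0.44, 0.04, 0.05, 0.04, 0.10, 0.22, 0.11.
District 5: 0.4400×45.98 + 0.0400×18.72 + 0.0500×12.33 + 0.0400×8.72 + 0.1000×13.27 + 0.2200×16.90 + 0.1100×45.10 = 31.9527 per 10000.
District 4: 0.4400×37.15 + 0.0400×18.50 + 0.0500×14.43 + 0.0400×8.09 + 0.1000×13.17 + 0.2200×18.76 + 0.1100×50.60 = 29.1434 per 10000.
Difference = 31.9527 − 29.1434 = 2.8093.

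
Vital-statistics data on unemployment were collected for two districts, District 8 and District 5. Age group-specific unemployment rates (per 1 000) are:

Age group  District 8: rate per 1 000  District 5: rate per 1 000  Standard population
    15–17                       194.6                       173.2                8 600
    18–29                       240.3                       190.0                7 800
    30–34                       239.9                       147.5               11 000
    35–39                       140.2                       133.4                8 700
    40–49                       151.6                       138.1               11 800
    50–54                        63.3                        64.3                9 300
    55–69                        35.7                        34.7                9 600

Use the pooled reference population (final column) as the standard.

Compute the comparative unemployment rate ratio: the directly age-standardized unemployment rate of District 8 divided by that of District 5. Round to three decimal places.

Standard total = 66 800; weights = 0.1287, 0.1168, 0.1647, 0.1302, 0.1766, 0.1392, 0.1437.
District 8: 0.1287×194.6 + 0.1168×240.3 + 0.1647×239.9 + 0.1302×140.2 + 0.1766×151.6 + 0.1392×63.3 + 0.1437×35.7 = 151.5993 per 1 000.
District 5: 0.1287×173.2 + 0.1168×190.0 + 0.1647×147.5 + 0.1302×133.4 + 0.1766×138.1 + 0.1392×64.3 + 0.1437×34.7 = 124.4804 per 1 000.
Ratio = 151.5993 ÷ 124.4804 = 1.21786.

1.218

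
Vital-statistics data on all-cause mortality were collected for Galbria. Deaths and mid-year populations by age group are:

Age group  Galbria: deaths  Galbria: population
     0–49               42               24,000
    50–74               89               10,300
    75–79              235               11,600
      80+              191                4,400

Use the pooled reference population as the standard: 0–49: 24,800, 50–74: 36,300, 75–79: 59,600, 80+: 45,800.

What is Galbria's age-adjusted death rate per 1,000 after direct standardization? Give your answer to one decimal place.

21.3

Age-specific rates per 1,000 for Galbria: 1.750, 8.641, 20.259, 43.409.
Standard total = 166,500; weights = 0.1489, 0.2180, 0.3580, 0.2751.
Standardized rate: 0.1489×1.750 + 0.2180×8.641 + 0.3580×20.259 + 0.2751×43.409 = 21.3370 per 1,000.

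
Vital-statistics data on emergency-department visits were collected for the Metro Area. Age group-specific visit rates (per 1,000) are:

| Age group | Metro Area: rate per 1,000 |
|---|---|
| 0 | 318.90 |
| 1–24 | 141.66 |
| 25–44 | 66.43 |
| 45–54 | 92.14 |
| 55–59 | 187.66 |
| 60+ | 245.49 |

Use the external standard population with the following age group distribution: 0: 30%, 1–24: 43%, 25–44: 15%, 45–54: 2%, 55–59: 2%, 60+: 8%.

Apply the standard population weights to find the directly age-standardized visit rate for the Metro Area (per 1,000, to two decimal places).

191.78

Standard weights: 0.30, 0.43, 0.15, 0.02, 0.02, 0.08.
Standardized rate: 0.3000×318.90 + 0.4300×141.66 + 0.1500×66.43 + 0.0200×92.14 + 0.0200×187.66 + 0.0800×245.49 = 191.7835 per 1,000.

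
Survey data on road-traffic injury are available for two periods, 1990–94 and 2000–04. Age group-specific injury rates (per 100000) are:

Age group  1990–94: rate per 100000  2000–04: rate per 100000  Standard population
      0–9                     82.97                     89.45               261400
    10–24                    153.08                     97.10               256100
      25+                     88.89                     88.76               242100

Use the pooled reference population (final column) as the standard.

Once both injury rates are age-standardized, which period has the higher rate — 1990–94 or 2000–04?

1990–94

Standard total = 759600; weights = 0.3441, 0.3372, 0.3187.
1990–94: 0.3441×82.97 + 0.3372×153.08 + 0.3187×88.89 = 108.4945 per 100000.
2000–04: 0.3441×89.45 + 0.3372×97.10 + 0.3187×88.76 = 91.8093 per 100000.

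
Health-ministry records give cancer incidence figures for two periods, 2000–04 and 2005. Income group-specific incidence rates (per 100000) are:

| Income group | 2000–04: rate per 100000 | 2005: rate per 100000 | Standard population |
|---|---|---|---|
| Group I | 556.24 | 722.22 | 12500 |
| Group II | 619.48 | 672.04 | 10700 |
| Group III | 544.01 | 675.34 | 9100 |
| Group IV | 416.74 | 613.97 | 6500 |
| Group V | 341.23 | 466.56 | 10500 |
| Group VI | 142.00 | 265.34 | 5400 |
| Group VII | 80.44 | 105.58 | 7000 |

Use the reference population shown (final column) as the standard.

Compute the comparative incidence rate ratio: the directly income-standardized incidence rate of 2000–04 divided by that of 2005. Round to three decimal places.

Standard total = 61700; weights = 0.2026, 0.1734, 0.1475, 0.1053, 0.1702, 0.0875, 0.1135.
2000–04: 0.2026×556.24 + 0.1734×619.48 + 0.1475×544.01 + 0.1053×416.74 + 0.1702×341.23 + 0.0875×142.00 + 0.1135×80.44 = 423.8822 per 100000.
2005: 0.2026×722.22 + 0.1734×672.04 + 0.1475×675.34 + 0.1053×613.97 + 0.1702×466.56 + 0.0875×265.34 + 0.1135×105.58 = 541.7464 per 100000.
Ratio = 423.8822 ÷ 541.7464 = 0.78244.

0.782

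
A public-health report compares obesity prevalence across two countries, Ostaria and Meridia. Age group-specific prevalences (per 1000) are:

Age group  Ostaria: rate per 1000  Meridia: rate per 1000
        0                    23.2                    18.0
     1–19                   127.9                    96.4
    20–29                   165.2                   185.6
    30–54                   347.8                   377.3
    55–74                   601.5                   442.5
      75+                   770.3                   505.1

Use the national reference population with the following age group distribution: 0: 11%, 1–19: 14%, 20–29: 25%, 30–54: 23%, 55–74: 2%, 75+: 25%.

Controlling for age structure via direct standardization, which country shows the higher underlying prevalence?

Ostaria

Standard weights: 0.11, 0.14, 0.25, 0.23, 0.02, 0.25.
Ostaria: 0.1100×23.2 + 0.1400×127.9 + 0.2500×165.2 + 0.2300×347.8 + 0.0200×601.5 + 0.2500×770.3 = 346.3570 per 1000.
Meridia: 0.1100×18.0 + 0.1400×96.4 + 0.2500×185.6 + 0.2300×377.3 + 0.0200×442.5 + 0.2500×505.1 = 283.7800 per 1000.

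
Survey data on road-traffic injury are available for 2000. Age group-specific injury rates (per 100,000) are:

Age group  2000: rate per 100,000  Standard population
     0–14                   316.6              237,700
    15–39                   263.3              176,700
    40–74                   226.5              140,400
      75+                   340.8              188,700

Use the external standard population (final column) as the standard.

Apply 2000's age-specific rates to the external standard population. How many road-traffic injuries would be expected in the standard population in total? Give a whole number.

2179

Expected road-traffic injuries = Σ (standard pop × age-specific rate ÷ 100,000)
= 237,700×316.6/100,000 + 176,700×263.3/100,000 + 140,400×226.5/100,000 + 188,700×340.8/100,000
= 752.56 + 465.25 + 318.01 + 643.09 = 2178.90.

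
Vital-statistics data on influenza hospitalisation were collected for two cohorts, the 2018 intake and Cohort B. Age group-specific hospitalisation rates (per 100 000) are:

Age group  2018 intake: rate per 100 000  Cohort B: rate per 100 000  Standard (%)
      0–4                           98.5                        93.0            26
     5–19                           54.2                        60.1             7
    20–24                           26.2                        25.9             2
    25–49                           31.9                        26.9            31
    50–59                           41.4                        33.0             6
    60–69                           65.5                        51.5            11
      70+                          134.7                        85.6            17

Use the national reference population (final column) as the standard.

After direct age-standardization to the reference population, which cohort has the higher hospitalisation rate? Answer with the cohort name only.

2018 intake

Standard weights: 0.26, 0.07, 0.02, 0.31, 0.06, 0.11, 0.17.
The 2018 intake: 0.2600×98.5 + 0.0700×54.2 + 0.0200×26.2 + 0.3100×31.9 + 0.0600×41.4 + 0.1100×65.5 + 0.1700×134.7 = 72.4050 per 100 000.
Cohort B: 0.2600×93.0 + 0.0700×60.1 + 0.0200×25.9 + 0.3100×26.9 + 0.0600×33.0 + 0.1100×51.5 + 0.1700×85.6 = 59.4410 per 100 000.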